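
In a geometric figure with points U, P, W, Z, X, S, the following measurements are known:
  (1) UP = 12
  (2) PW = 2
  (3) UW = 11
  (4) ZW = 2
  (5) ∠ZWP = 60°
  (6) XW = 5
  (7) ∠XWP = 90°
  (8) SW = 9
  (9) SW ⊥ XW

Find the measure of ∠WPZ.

Step 1: By the law of cosines on triangle PWZ: PZ² = 2² + 2² − 2·2·2·cos(60°) = 4, so PZ = 2.
Step 2: By the inverse law of cosines on triangle WPZ: cos(∠WPZ) = (2² + 2² − 2²) / (2·2·2) = 4/8 = 0.5, so ∠WPZ = 60°.

Therefore, the measure of angle ∠WPZ = 60°.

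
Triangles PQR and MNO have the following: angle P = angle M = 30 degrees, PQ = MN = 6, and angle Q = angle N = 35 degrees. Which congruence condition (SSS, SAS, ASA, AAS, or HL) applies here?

The given information matches ASA: Two pairs of corresponding angles and the included side are equal (Angle-Side-Angle).

ASA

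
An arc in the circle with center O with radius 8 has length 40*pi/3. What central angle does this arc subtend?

θ = 360 × 40*pi/3 / (2π × 8) = 300° (rearranging arc length formula).

300°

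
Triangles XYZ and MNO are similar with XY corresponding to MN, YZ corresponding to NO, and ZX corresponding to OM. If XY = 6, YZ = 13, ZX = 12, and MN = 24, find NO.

Similar triangles have proportional sides. Setting up the proportion:
MN / XY = NO / YZ
24 / 6 = NO / 13
NO = 13 * 24 / 6 = 52.

52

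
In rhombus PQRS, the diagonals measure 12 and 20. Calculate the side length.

Half-diagonals are 6 and 10. side = sqrt(6^2 + 10^2) = sqrt(136) = 2*sqrt(34)

2*sqrt(34)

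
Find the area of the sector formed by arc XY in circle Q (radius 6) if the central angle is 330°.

The full circle has area πr² = π(6)² = 36*pi.
The sector covers 330° out of 360°, a fraction of 11/12.
Sector area = 36*pi × 11/12 = 33*pi.

33*pi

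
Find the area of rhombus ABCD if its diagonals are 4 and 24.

Area = (4 * 24) / 2 = 96 / 2 = 48

48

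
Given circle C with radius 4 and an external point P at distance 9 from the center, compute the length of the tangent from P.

The tangent, radius, and line from the external point to the center form a right triangle.
The right angle is where the tangent meets the radius.
By the Pythagorean theorem: tangent² + 4² = 9²
tangent² = 81 - 16 = 65
tangent = sqrt(65)

sqrt(65)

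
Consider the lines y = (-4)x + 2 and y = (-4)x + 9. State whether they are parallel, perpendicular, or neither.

Slope of line 1: m1 = -4
Slope of line 2: m2 = -4
Since m1 = m2 = -4, the lines are parallel.

Parallel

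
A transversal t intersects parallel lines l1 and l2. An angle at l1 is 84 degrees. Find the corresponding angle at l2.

Corresponding angles are equal: 84 degrees.

84 degrees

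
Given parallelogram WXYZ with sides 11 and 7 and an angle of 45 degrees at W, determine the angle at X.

In a parallelogram, consecutive angles are supplementary (sum to 180°).
angle X = 180 - angle W
angle X = 180 - 45
angle X = 135 degrees

135 degrees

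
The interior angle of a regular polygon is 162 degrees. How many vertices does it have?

Each interior angle of a regular n-gon is (n - 2) * 180 / n.
Setting this equal to 162:
(n - 2) * 180 / n = 162
Each exterior angle = 180 - 162 = 18 degrees.
Since exterior angles sum to 360: n = 360 / 18 = 20.

20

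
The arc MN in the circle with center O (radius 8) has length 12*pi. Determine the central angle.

Arc length L = 2πr × θ/360, so θ = 360L / (2πr).
θ = 360 × 12*pi / (2π × 8)
θ = 270°
θ = 270°

270°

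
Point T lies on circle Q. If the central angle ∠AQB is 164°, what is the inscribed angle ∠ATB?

Inscribed angle = 164° / 2 = 82° (inscribed angle theorem).

82°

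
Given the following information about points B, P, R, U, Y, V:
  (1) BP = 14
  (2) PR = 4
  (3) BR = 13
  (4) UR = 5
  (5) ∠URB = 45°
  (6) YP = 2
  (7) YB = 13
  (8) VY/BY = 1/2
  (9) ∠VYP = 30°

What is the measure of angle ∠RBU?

Step 1: By the law of cosines on triangle BRU: BU² = 13² + 5² − 2·13·5·cos(45°) = 102.08, so BU ≈ 10.1.
Step 2: By the inverse law of cosines on triangle RBU: cos(∠RBU) = (13² + 10.1² − 5²) / (2·13·10.1) = 246.08/262.69 = 0.9368, so ∠RBU = 20.48°.

Therefore, the measure of angle ∠RBU = 20.48°.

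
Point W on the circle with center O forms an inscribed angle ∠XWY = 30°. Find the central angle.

Central angle = 2 × 30° = 60° (inscribed angle theorem).

60°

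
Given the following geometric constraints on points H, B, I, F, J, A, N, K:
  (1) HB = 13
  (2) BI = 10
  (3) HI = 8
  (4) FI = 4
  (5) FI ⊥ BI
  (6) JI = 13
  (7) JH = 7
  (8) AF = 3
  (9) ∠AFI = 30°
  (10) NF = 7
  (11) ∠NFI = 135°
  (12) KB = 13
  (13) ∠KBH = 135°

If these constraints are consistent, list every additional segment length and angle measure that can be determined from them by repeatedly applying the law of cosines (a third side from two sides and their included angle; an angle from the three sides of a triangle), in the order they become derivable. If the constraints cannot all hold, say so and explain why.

The constraints are consistent. Derivable facts, in order:
After 1 step:
- BF = 2·√29
- HK ≈ 24.02
- IA ≈ 2.05
- IN ≈ 10.23
- ∠BHI = 50.25°
- ∠BIH = 91.79°
- ∠HBI = 37.96°
- ∠HIJ = 27.8°
- ∠HJI = 32.2°
- ∠IHJ = 120°
After 2 steps:
- ∠AIF = 46.94°
- ∠BFI = 68.2°
- ∠BHK = 22.5°
- ∠BKH = 22.5°
- ∠FAI = 103.06°
- ∠FBI = 21.8°
- ∠FIN = 28.95°
- ∠FNI = 16.05°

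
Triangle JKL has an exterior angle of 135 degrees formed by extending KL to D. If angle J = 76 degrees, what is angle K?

By the exterior angle theorem: exterior angle = sum of remote interior angles.
135 = 76 + angle K
angle K = 135 - 76 = 59 degrees

59 degrees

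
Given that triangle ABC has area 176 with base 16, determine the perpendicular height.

Rearranging the area formula Area = (1/2) * base * height:
height = 2 * Area / base = 2 * 176 / 16 = 22.

22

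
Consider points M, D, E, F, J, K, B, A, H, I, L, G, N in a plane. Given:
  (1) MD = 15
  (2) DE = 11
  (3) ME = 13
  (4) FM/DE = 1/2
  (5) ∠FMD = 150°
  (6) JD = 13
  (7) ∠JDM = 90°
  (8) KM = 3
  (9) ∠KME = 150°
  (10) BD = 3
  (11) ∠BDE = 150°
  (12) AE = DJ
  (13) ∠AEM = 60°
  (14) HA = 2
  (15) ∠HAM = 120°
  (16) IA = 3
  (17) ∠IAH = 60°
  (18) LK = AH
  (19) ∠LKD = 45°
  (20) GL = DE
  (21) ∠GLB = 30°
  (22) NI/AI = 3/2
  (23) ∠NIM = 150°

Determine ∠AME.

From the given relations: AE = DJ = 13.
Step 1: By the law of cosines on triangle MEA: MA² = 13² + 13² − 2·13·13·cos(60°) = 169, so MA = 13.
Step 2: By the inverse law of cosines on triangle AME: cos(∠AME) = (13² + 13² − 13²) / (2·13·13) = 169/338 = 0.5, so ∠AME = 60°.

Therefore, the measure of angle ∠AME = 60°.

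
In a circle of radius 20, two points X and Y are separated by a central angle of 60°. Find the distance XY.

Drop a perpendicular from the center to the chord, bisecting both the chord and the central angle.
Each half-chord = r sin(θ/2) = 20 sin(30°).
The full chord = 2 × 20 × sin(30°) = 20.

20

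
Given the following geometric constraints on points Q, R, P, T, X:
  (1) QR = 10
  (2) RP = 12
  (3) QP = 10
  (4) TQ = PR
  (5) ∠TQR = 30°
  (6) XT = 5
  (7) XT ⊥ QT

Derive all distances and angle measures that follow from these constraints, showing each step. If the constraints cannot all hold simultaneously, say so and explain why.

The constraints are consistent.

From the given relations:
  TQ = PR = 12

Step 1: From QT = 12, TX = 5, and ∠QTX = 90°, by the law of cosines:
  QX² = QT² + TX² - 2·QT·TX·cos(90°) = 144 + 25 - 0 = 169
  QX = 13

Step 2: From RQ = 10, QT = 12, and ∠RQT = 30°, by the law of cosines:
  RT² = RQ² + QT² - 2·RQ·QT·cos(30°) = 100 + 144 - 207.8 = 36.15
  RT ≈ 6.01

Step 3: From QP = 10, QR = 10, PR = 12, by the inverse law of cosines:
  cos(∠PQR) = (QP² + QR² - PR²) / (2·QP·QR)
  ∠PQR = 73.74°

Step 4: From RP = 12, RQ = 10, PQ = 10, by the inverse law of cosines:
  cos(∠PRQ) = (RP² + RQ² - PQ²) / (2·RP·RQ)
  ∠PRQ = 53.13°

Step 5: From PQ = 10, PR = 12, QR = 10, by the inverse law of cosines:
  cos(∠QPR) = (PQ² + PR² - QR²) / (2·PQ·PR)
  ∠QPR = 53.13°

Step 6: From QT = 12, QX = 13, TX = 5, by the inverse law of cosines:
  cos(∠TQX) = (QT² + QX² - TX²) / (2·QT·QX)
  ∠TQX = 22.62°

Step 7: From RQ = 10, RT = 6.01, QT = 12, by the inverse law of cosines:
  cos(∠QRT) = (RQ² + RT² - QT²) / (2·RQ·RT)
  ∠QRT = 93.74°

Step 8: From TQ = 12, TR = 6.01, QR = 10, by the inverse law of cosines:
  cos(∠QTR) = (TQ² + TR² - QR²) / (2·TQ·TR)
  ∠QTR = 56.26°

Step 9: From XQ = 13, XT = 5, QT = 12, by the inverse law of cosines:
  cos(∠QXT) = (XQ² + XT² - QT²) / (2·XQ·XT)
  ∠QXT = 67.38°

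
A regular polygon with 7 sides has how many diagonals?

The number of diagonals in an n-gon is n(n - 3)/2.
For n = 7: 7(7 - 3)/2 = 7 × 4 / 2 = 14.

14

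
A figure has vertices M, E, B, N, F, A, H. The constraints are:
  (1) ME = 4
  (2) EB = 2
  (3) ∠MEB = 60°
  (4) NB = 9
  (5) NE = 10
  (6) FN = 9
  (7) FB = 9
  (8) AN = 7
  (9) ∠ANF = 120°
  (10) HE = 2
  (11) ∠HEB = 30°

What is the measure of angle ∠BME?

Step 1: By the law of cosines on triangle MEB: MB² = 4² + 2² − 2·4·2·cos(60°) = 12, so MB = 2·√3.
Step 2: By the inverse law of cosines on triangle BME: cos(∠BME) = ((2·√3)² + 4² − 2²) / (2·2·√3·4) = 24/27.71 = 0.866, so ∠BME = 30°.

Therefore, the measure of angle ∠BME = 30°.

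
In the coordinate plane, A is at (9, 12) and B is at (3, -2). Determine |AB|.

d = sqrt((-6)^2 + (-14)^2) = sqrt(232) = 2*sqrt(58)

2*sqrt(58)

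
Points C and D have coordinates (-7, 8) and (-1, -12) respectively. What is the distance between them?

The horizontal distance is |-1 - -7| = 6 and the vertical distance is |-12 - 8| = 20.
By the Pythagorean theorem, d = sqrt(6^2 + 20^2) = sqrt(436) = 2*sqrt(109).

2*sqrt(109)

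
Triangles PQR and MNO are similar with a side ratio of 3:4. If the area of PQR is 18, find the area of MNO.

For similar figures, the area ratio equals the square of the side ratio.
Side ratio (PQR to MNO) = 3:4, so area ratio = 3^2:4^2 = 9:16.
If the area of PQR is 18, then the area of MNO = 18 * (16/9) = 32.

32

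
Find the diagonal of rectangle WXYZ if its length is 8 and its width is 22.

Using the Pythagorean theorem:
d² = 8² + 22² = 64 + 484 = 548
d = sqrt(548) = 2*sqrt(137)

2*sqrt(137)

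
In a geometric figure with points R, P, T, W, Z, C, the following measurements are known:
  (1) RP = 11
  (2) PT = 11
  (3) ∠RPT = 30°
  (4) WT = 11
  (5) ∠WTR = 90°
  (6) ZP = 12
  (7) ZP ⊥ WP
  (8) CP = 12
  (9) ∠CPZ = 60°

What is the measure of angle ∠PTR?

Step 1: By the law of cosines on triangle TPR: TR² = 11² + 11² − 2·11·11·cos(30°) = 32.42, so TR ≈ 5.69.
Step 2: By the inverse law of cosines on triangle PTR: cos(∠PTR) = (11² + 5.69² − 11²) / (2·11·5.69) = 32.42/125.27 = 0.2588, so ∠PTR = 75°.

Therefore, the measure of angle ∠PTR = 75°.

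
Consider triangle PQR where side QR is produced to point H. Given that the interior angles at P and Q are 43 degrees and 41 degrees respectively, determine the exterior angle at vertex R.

By the exterior angle theorem, an exterior angle of a triangle equals the sum of the two remote interior angles.
Exterior angle = angle P + angle Q
Exterior angle = 43 + 41 = 84 degrees

84 degrees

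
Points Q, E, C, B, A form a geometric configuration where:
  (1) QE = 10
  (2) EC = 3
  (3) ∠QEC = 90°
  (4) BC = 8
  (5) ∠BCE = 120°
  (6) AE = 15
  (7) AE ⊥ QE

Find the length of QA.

Step 1: By the law of cosines on triangle QEA: QA² = 10² + 15² − 2·10·15·cos(90°) = 325, so QA = 5·√13.

Therefore, the length of QA = 5·√13.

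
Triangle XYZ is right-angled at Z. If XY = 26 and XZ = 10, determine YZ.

YZ = sqrt(26^2 - 10^2) = sqrt(576) = 24

24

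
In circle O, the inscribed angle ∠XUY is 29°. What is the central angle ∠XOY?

Central angle = 2 × 29° = 58° (inscribed angle theorem).

58°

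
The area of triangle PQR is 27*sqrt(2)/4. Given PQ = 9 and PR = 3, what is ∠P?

From the SAS area formula Area = (1/2)ab sin(C), rearranging gives sin(C) = 2*Area/(ab).
sin(C) = 2 * 27*sqrt(2)/4 / (27) = sqrt(2)/2.
Therefore C = arcsin(sqrt(2)/2) = 45°.
Since sin(180° - C) = sin(C), the obtuse angle 135° gives the same area, so C = 45° or C = 135°.

45° or 135°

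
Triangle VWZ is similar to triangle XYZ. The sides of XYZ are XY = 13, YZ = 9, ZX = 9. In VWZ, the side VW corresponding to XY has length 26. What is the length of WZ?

Since the triangles are similar, the ratio of corresponding sides is constant.
Scale factor k = VW / XY = 26 / 13 = 2
WZ = k * YZ = 2 * 9 = 18

18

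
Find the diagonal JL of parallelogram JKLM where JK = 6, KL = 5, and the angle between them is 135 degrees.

Law of cosines: d^2 = 6^2 + 5^2 - 2(6)(5)cos(135°) = 30*sqrt(2) + 61, so d = sqrt(30*sqrt(2) + 61).

sqrt(30*sqrt(2) + 61)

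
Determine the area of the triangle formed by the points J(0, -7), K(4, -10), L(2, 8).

Using the Shoelace formula for a triangle:
Area = (1/2)|x0(y1 - y2) + x1(y2 - y0) + x2(y0 - y1)|
Area = (1/2)|0(-10 - 8) + 4(8 - -7) + 2(-7 - -10)|
Area = (1/2)|0 + 60 + 6|
Area = (1/2)|66|
Area = (1/2)(66)
Area = 33

33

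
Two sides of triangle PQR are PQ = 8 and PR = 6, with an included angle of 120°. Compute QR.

By the law of cosines: QR^2 = PQ^2 + PR^2 - 2*PQ*PR*cos(P)
QR^2 = 8^2 + 6^2 - 2*8*6*cos(120°)
QR^2 = 64 + 36 - 96*(-1/2)
QR^2 = 148
QR = 2*sqrt(37)

2*sqrt(37)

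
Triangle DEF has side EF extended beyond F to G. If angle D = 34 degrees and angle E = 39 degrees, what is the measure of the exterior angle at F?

The interior angle at F is 180 - 34 - 39 = 107 degrees.
The exterior angle and interior angle at F are supplementary:
Exterior angle = 180 - 107 = 73 degrees.

73 degrees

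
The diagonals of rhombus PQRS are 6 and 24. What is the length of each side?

In a rhombus, the diagonals bisect each other perpendicularly, creating four congruent right triangles.
Each triangle has legs 3 (half of 6) and 12 (half of 24).
The hypotenuse of each right triangle is a side of the rhombus:
side = sqrt(3^2 + 12^2) = sqrt(153) = 3*sqrt(17)

3*sqrt(17)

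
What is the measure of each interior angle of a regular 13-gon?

Each interior angle of a regular n-gon is (n - 2) * 180 / n.
For n = 13: (13 - 2) * 180 / 13 = 1980/13 = 1980/13 degrees.

1980/13 degrees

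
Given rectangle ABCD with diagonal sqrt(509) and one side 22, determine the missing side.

The diagonal of a rectangle forms a right triangle with the two sides.
Rearranging the Pythagorean theorem: missing side = sqrt(d^2 - known^2).
= sqrt(509 - 484) = sqrt(25) = 5.

5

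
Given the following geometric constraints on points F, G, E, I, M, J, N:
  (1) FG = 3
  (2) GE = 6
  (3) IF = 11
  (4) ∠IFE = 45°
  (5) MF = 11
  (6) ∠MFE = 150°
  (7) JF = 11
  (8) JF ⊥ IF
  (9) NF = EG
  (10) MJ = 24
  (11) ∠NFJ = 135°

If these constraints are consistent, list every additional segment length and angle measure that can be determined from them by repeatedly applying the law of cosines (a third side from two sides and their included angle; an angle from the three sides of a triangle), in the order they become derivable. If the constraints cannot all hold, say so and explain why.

These constraints are not satisfiable: by the triangle inequality in triangle FMJ, (5) MF = 11 and (7) JF = 11 force MJ ≤ 11 + 11 = 22, but (10) says MJ = 24. No planar figure meets all of them, so nothing further can be derived.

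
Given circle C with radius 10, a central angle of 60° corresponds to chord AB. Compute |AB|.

Chord = 2(10) sin(30°) = 10

10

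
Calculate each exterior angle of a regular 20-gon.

Each exterior angle of a regular n-gon is 360 / n.
For n = 20: 360 / 20 = 18 degrees.

18 degrees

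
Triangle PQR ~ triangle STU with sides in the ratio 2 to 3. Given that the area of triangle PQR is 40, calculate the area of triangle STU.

For similar figures, the area ratio equals the square of the side ratio.
Side ratio (PQR to STU) = 2:3, so area ratio = 2^2:3^2 = 4:9.
If the area of PQR is 40, then the area of STU = 40 * (9/4) = 90.

90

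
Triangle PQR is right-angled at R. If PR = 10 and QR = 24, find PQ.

By the Pythagorean theorem: PQ^2 = PR^2 + QR^2
PQ^2 = 10^2 + 24^2 = 100 + 576 = 676
PQ = sqrt(676) = 26

26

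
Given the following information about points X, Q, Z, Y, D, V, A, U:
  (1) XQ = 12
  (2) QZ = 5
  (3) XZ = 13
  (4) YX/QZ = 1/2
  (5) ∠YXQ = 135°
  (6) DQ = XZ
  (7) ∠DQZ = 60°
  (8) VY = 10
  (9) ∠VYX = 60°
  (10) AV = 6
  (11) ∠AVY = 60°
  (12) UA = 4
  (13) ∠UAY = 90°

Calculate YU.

Step 1: By the law of cosines on triangle AVY: AY² = 6² + 10² − 2·6·10·cos(60°) = 76, so AY = 2·√19.
Step 2: By the law of cosines on triangle YAU: YU² = (2·√19)² + 4² − 2·2·√19·4·cos(90°) = 92, so YU = 2·√23.

Therefore, the length of YU = 2·√23.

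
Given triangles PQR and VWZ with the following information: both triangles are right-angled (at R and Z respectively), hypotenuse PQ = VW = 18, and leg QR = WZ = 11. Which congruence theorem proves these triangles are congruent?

The given information provides:
both triangles are right-angled (at R and Z respectively), hypotenuse PQ = VW = 18, and leg QR = WZ = 11
This matches the HL congruence theorem.
The hypotenuse and one leg of two right triangles are equal (Hypotenuse-Leg).

HL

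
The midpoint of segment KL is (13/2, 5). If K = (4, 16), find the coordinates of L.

Using the midpoint formula: M = ((x1 + x2)/2, (y1 + y2)/2)
We know M = (13/2, 5) and K = (4, 16)
For x: 13/2 = (4 + x2)/2, so x2 = 2*13/2 - 4 = 9
For y: 5 = (16 + y2)/2, so y2 = 2*5 - 16 = -6
L = (9, -6)

(9, -6)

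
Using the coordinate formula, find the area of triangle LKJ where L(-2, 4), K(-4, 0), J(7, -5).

Using the Shoelace formula for a triangle:
Area = (1/2)|x0(y1 - y2) + x1(y2 - y0) + x2(y0 - y1)|
Area = (1/2)|-2(0 - -5) + -4(-5 - 4) + 7(4 - 0)|
Area = (1/2)|-10 + 36 + 28|
Area = (1/2)|54|
Area = (1/2)(54)
Area = 27

27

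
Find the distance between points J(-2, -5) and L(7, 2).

d = sqrt((7 - -2)^2 + (2 - -5)^2)
d = sqrt(9^2 + 7^2)
d = sqrt(81 + 49)
d = sqrt(130)

sqrt(130)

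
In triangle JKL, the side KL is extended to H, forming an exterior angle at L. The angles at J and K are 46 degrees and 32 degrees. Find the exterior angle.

The interior angle at L is 180 - 46 - 32 = 102 degrees.
The exterior angle and interior angle at L are supplementary:
Exterior angle = 180 - 102 = 78 degrees.

78 degrees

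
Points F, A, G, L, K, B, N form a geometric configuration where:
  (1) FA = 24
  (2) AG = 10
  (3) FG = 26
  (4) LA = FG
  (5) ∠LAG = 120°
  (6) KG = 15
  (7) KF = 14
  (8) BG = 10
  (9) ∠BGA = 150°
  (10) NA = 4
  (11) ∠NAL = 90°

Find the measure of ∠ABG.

Step 1: By the law of cosines on triangle BGA: BA² = 10² + 10² − 2·10·10·cos(150°) = 373.21, so BA ≈ 19.32.
Step 2: By the inverse law of cosines on triangle ABG: cos(∠ABG) = (19.32² + 10² − 10²) / (2·19.32·10) = 373.21/386.37 = 0.9659, so ∠ABG = 15°.

Therefore, the measure of angle ∠ABG = 15°.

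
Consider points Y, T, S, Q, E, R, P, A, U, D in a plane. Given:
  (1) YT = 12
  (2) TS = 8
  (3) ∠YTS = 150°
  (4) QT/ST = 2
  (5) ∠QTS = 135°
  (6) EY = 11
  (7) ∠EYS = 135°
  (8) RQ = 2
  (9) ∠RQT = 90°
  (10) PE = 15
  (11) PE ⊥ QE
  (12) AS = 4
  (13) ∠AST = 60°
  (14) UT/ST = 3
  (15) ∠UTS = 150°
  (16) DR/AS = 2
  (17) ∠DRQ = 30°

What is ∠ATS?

Step 1: By the law of cosines on triangle TSA: TA² = 8² + 4² − 2·8·4·cos(60°) = 48, so TA = 4·√3.
Step 2: By the inverse law of cosines on triangle ATS: cos(∠ATS) = ((4·√3)² + 8² − 4²) / (2·4·√3·8) = 96/110.85 = 0.866, so ∠ATS = 30°.

Therefore, the measure of angle ∠ATS = 30°.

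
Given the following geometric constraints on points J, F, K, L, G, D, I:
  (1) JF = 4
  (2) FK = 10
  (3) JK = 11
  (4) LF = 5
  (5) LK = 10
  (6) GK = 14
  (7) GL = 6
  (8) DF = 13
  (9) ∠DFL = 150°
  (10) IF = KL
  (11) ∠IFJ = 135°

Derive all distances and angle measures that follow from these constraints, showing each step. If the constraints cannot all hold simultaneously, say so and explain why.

The constraints are consistent.

From the given relations:
  IF = KL = 10

Step 1: From JF = 4, FI = 10, and ∠JFI = 135°, by the law of cosines:
  JI² = JF² + FI² - 2·JF·FI·cos(135°) = 16 + 100 + 56.57 = 172.6
  JI ≈ 13.14

Step 2: From LF = 5, FD = 13, and ∠LFD = 150°, by the law of cosines:
  LD² = LF² + FD² - 2·LF·FD·cos(150°) = 25 + 169 + 112.6 = 306.6
  LD ≈ 17.51

Step 3: From JF = 4, JK = 11, FK = 10, by the inverse law of cosines:
  cos(∠FJK) = (JF² + JK² - FK²) / (2·JF·JK)
  ∠FJK = 65.14°

Step 4: From FJ = 4, FK = 10, JK = 11, by the inverse law of cosines:
  cos(∠JFK) = (FJ² + FK² - JK²) / (2·FJ·FK)
  ∠JFK = 93.58°

Step 5: From FK = 10, FL = 5, KL = 10, by the inverse law of cosines:
  cos(∠KFL) = (FK² + FL² - KL²) / (2·FK·FL)
  ∠KFL = 75.52°

Step 6: From KF = 10, KJ = 11, FJ = 4, by the inverse law of cosines:
  cos(∠FKJ) = (KF² + KJ² - FJ²) / (2·KF·KJ)
  ∠FKJ = 21.28°

Step 7: From KF = 10, KL = 10, FL = 5, by the inverse law of cosines:
  cos(∠FKL) = (KF² + KL² - FL²) / (2·KF·KL)
  ∠FKL = 28.96°

Step 8: From KG = 14, KL = 10, GL = 6, by the inverse law of cosines:
  cos(∠GKL) = (KG² + KL² - GL²) / (2·KG·KL)
  ∠GKL = 21.79°

Step 9: From LF = 5, LK = 10, FK = 10, by the inverse law of cosines:
  cos(∠FLK) = (LF² + LK² - FK²) / (2·LF·LK)
  ∠FLK = 75.52°

Step 10: From LG = 6, LK = 10, GK = 14, by the inverse law of cosines:
  cos(∠GLK) = (LG² + LK² - GK²) / (2·LG·LK)
  ∠GLK = 120°

Step 11: From GK = 14, GL = 6, KL = 10, by the inverse law of cosines:
  cos(∠KGL) = (GK² + GL² - KL²) / (2·GK·GL)
  ∠KGL = 38.21°

Step 12: From JF = 4, JI = 13.14, FI = 10, by the inverse law of cosines:
  cos(∠FJI) = (JF² + JI² - FI²) / (2·JF·JI)
  ∠FJI = 32.57°

Step 13: From LD = 17.51, LF = 5, DF = 13, by the inverse law of cosines:
  cos(∠DLF) = (LD² + LF² - DF²) / (2·LD·LF)
  ∠DLF = 21.79°

Step 14: From DF = 13, DL = 17.51, FL = 5, by the inverse law of cosines:
  cos(∠FDL) = (DF² + DL² - FL²) / (2·DF·DL)
  ∠FDL = 8.21°

Step 15: From IF = 10, IJ = 13.14, FJ = 4, by the inverse law of cosines:
  cos(∠FIJ) = (IF² + IJ² - FJ²) / (2·IF·IJ)
  ∠FIJ = 12.43°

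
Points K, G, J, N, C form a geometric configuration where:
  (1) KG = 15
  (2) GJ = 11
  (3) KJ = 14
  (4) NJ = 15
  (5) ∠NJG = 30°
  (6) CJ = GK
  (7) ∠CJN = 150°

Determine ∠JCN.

From the given relations: CJ = GK = 15.
Step 1: By the law of cosines on triangle CJN: CN² = 15² + 15² − 2·15·15·cos(150°) = 839.71, so CN ≈ 28.98.
Step 2: By the inverse law of cosines on triangle JCN: cos(∠JCN) = (15² + 28.98² − 15²) / (2·15·28.98) = 839.71/869.33 = 0.9659, so ∠JCN = 15°.

Therefore, the measure of angle ∠JCN = 15°.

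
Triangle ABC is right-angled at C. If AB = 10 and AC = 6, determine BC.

By the Pythagorean theorem: BC^2 = AB^2 - AC^2
BC^2 = 10^2 - 6^2 = 100 - 36 = 64
BC = sqrt(64) = 8

8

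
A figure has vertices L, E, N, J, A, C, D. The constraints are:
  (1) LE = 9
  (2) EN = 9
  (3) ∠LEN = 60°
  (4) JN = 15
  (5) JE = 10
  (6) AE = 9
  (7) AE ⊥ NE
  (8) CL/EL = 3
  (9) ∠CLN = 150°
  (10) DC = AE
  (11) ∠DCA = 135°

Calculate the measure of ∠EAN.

Step 1: By the law of cosines on triangle AEN: AN² = 9² + 9² − 2·9·9·cos(90°) = 162, so AN = 9·√2.
Step 2: By the inverse law of cosines on triangle EAN: cos(∠EAN) = (9² + (9·√2)² − 9²) / (2·9·9·√2) = 162/229.1 = 0.7071, so ∠EAN = 45°.

Therefore, the measure of angle ∠EAN = 45°.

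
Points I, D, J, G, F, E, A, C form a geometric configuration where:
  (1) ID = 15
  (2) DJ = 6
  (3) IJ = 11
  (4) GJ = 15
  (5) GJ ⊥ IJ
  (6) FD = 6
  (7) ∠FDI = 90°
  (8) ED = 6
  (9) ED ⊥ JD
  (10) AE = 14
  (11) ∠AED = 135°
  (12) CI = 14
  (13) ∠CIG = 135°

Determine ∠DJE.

Step 1: By the law of cosines on triangle JDE: JE² = 6² + 6² − 2·6·6·cos(90°) = 72, so JE = 6·√2.
Step 2: By the inverse law of cosines on triangle DJE: cos(∠DJE) = (6² + (6·√2)² − 6²) / (2·6·6·√2) = 72/101.82 = 0.7071, so ∠DJE = 45°.

Therefore, the measure of angle ∠DJE = 45°.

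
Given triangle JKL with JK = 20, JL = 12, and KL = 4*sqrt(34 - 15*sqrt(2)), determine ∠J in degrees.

By the inverse law of cosines: cos(J) = (JK² + JL² - KL²) / (2 × JK × JL)
cos(J) = (20² + 12² - (4*sqrt(34 - 15*sqrt(2)))²) / (2 × 20 × 12)
cos(J) = (400 + 144 - (544 - 240*sqrt(2))) / 480
cos(J) = sqrt(2)/2
J = arccos(sqrt(2)/2) = 45°

45°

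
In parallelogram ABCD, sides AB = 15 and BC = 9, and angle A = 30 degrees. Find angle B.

Opposite sides of a parallelogram are parallel, so consecutive angles form co-interior angles on a transversal.
Co-interior angles sum to 180°, giving angle B = 180 - 30 = 150 degrees.

150 degrees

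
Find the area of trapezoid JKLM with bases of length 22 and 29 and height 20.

A trapezoid's area equals the midsegment times the height.
The midsegment is (22 + 29) / 2 = 51/2.
Area = 51/2 * 20 = 510.

510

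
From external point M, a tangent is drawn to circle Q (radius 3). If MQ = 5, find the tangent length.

Let T be the point of tangency. Then QT ⊥ MT (radius ⊥ tangent).
In right triangle QTM: QM² = QT² + MT²
5² = 3² + MT²
MT² = 16, MT = 4

4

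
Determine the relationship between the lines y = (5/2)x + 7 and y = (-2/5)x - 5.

Slope of line 1: m1 = 5/2
Slope of line 2: m2 = -2/5
Two lines are perpendicular when the product of their slopes is -1 (negative reciprocals).
m1 * m2 = (5/2) * (-2/5) = -1, confirming perpendicularity.

Perpendicular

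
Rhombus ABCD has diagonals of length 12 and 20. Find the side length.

Half-diagonals are 6 and 10. side = sqrt(6^2 + 10^2) = sqrt(136) = 2*sqrt(34)

2*sqrt(34)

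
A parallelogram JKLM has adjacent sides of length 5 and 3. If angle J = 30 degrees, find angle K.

In a parallelogram, consecutive angles are supplementary (sum to 180°).
angle K = 180 - angle J
angle K = 180 - 30
angle K = 150 degrees

150 degrees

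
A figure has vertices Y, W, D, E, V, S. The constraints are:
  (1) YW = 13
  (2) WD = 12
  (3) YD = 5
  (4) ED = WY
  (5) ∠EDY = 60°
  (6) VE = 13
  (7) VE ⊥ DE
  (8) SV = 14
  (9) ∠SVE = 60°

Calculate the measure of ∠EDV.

From the given relations: ED = WY = 13.
Step 1: By the law of cosines on triangle DEV: DV² = 13² + 13² − 2·13·13·cos(90°) = 338, so DV = 13·√2.
Step 2: By the inverse law of cosines on triangle EDV: cos(∠EDV) = (13² + (13·√2)² − 13²) / (2·13·13·√2) = 338/478 = 0.7071, so ∠EDV = 45°.

Therefore, the measure of angle ∠EDV = 45°.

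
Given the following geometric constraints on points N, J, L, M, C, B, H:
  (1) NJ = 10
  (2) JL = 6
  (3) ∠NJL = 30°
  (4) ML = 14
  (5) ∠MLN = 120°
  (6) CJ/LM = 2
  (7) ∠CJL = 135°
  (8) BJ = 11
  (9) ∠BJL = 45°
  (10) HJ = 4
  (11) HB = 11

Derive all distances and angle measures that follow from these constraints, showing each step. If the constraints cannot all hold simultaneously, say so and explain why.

The constraints are consistent.

From the given relations:
  CJ = 2·LM = 2·14 = 28

Step 1: From NJ = 10, JL = 6, and ∠NJL = 30°, by the law of cosines:
  NL² = NJ² + JL² - 2·NJ·JL·cos(30°) = 100 + 36 - 103.9 = 32.08
  NL ≈ 5.66

Step 2: From LJ = 6, JC = 28, and ∠LJC = 135°, by the law of cosines:
  LC² = LJ² + JC² - 2·LJ·JC·cos(135°) = 36 + 784 + 237.6 = 1058
  LC ≈ 32.52

Step 3: From LJ = 6, JB = 11, and ∠LJB = 45°, by the law of cosines:
  LB² = LJ² + JB² - 2·LJ·JB·cos(45°) = 36 + 121 - 93.34 = 63.66
  LB ≈ 7.98

Step 4: From JB = 11, JH = 4, BH = 11, by the inverse law of cosines:
  cos(∠BJH) = (JB² + JH² - BH²) / (2·JB·JH)
  ∠BJH = 79.52°

Step 5: From BH = 11, BJ = 11, HJ = 4, by the inverse law of cosines:
  cos(∠HBJ) = (BH² + BJ² - HJ²) / (2·BH·BJ)
  ∠HBJ = 20.95°

Step 6: From HB = 11, HJ = 4, BJ = 11, by the inverse law of cosines:
  cos(∠BHJ) = (HB² + HJ² - BJ²) / (2·HB·HJ)
  ∠BHJ = 79.52°

Step 7: From NL = 5.66, LM = 14, and ∠NLM = 120°, by the law of cosines:
  NM² = NL² + LM² - 2·NL·LM·cos(120°) = 32.08 + 196 + 79.29 = 307.4
  NM ≈ 17.53

Step 8: From NJ = 10, NL = 5.66, JL = 6, by the inverse law of cosines:
  cos(∠JNL) = (NJ² + NL² - JL²) / (2·NJ·NL)
  ∠JNL = 31.98°

Step 9: From LB = 7.98, LJ = 6, BJ = 11, by the inverse law of cosines:
  cos(∠BLJ) = (LB² + LJ² - BJ²) / (2·LB·LJ)
  ∠BLJ = 102.88°

Step 10: From LC = 32.52, LJ = 6, CJ = 28, by the inverse law of cosines:
  cos(∠CLJ) = (LC² + LJ² - CJ²) / (2·LC·LJ)
  ∠CLJ = 37.5°

Step 11: From LJ = 6, LN = 5.66, JN = 10, by the inverse law of cosines:
  cos(∠JLN) = (LJ² + LN² - JN²) / (2·LJ·LN)
  ∠JLN = 118.02°

Step 12: From CJ = 28, CL = 32.52, JL = 6, by the inverse law of cosines:
  cos(∠JCL) = (CJ² + CL² - JL²) / (2·CJ·CL)
  ∠JCL = 7.5°

Step 13: From BJ = 11, BL = 7.98, JL = 6, by the inverse law of cosines:
  cos(∠JBL) = (BJ² + BL² - JL²) / (2·BJ·BL)
  ∠JBL = 32.12°

Step 14: From NL = 5.66, NM = 17.53, LM = 14, by the inverse law of cosines:
  cos(∠LNM) = (NL² + NM² - LM²) / (2·NL·NM)
  ∠LNM = 43.75°

Step 15: From ML = 14, MN = 17.53, LN = 5.66, by the inverse law of cosines:
  cos(∠LMN) = (ML² + MN² - LN²) / (2·ML·MN)
  ∠LMN = 16.25°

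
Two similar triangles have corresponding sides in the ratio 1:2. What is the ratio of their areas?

Area ratio = (side ratio)^2 = (1/2)^2 = 1:4.

1:4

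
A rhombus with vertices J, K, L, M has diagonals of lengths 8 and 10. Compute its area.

Area = (8 * 10) / 2 = 80 / 2 = 40

40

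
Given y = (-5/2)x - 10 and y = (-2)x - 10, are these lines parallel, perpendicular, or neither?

Slope of line 1: m1 = -5/2
Slope of line 2: m2 = -2
m1 != m2 (-5/2 != -2), so not parallel.
m1 * m2 = (-5/2) * (-2) = 5 != -1, so not perpendicular.
The lines are neither parallel nor perpendicular.

Neither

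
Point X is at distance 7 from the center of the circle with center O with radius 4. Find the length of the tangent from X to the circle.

The tangent, radius, and line from the external point to the center form a right triangle.
The right angle is where the tangent meets the radius.
By the Pythagorean theorem: tangent² + 4² = 7²
tangent² = 49 - 16 = 33
tangent = sqrt(33)

sqrt(33)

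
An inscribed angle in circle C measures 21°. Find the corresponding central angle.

By the inscribed angle theorem, the central angle is twice the inscribed angle.
Central angle = 2 × 21° = 42°

42°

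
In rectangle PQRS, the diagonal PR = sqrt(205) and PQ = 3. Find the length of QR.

b = sqrt(d^2 - a^2) = sqrt(205 - 9) = sqrt(196) = 14

14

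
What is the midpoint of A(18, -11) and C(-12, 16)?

The midpoint is the average of the coordinates:
x: (18 + -12)/2 = 3
y: (-11 + 16)/2 = 5/2
Midpoint = (3, 5/2)

(3, 5/2)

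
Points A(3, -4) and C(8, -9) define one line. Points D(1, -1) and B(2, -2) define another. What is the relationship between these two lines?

Slope of line 1: m1 = (-9 - -4)/(8 - 3) = -5/5 = -1
Slope of line 2: m2 = (-2 - -1)/(2 - 1) = -1/1 = -1
Since m1 = m2 = -1, the lines are parallel.

Parallel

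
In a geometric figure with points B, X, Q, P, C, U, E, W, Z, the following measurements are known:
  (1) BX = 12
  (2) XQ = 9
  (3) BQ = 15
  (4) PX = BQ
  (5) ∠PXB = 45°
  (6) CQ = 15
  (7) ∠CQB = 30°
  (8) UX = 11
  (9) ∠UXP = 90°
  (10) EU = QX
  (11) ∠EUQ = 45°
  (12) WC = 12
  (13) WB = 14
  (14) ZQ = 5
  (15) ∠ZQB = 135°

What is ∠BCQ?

Step 1: By the law of cosines on triangle CQB: CB² = 15² + 15² − 2·15·15·cos(30°) = 60.29, so CB ≈ 7.76.
Step 2: By the inverse law of cosines on triangle BCQ: cos(∠BCQ) = (7.76² + 15² − 15²) / (2·7.76·15) = 60.29/232.94 = 0.2588, so ∠BCQ = 75°.

Therefore, the measure of angle ∠BCQ = 75°.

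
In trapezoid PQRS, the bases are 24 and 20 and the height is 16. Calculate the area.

A trapezoid's area equals the midsegment times the height.
The midsegment is (24 + 20) / 2 = 22.
Area = 22 * 16 = 352.

352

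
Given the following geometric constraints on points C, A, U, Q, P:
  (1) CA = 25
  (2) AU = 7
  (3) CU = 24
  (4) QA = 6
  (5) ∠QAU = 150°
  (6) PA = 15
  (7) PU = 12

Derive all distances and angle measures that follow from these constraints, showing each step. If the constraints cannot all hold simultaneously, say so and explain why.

The constraints are consistent.

Step 1: From UA = 7, AQ = 6, and ∠UAQ = 150°, by the law of cosines:
  UQ² = UA² + AQ² - 2·UA·AQ·cos(150°) = 49 + 36 + 72.75 = 157.7
  UQ ≈ 12.56

Step 2: From CA = 25, CU = 24, AU = 7, by the inverse law of cosines:
  cos(∠ACU) = (CA² + CU² - AU²) / (2·CA·CU)
  ∠ACU = 16.26°

Step 3: From AC = 25, AU = 7, CU = 24, by the inverse law of cosines:
  cos(∠CAU) = (AC² + AU² - CU²) / (2·AC·AU)
  ∠CAU = 73.74°

Step 4: From AP = 15, AU = 7, PU = 12, by the inverse law of cosines:
  cos(∠PAU) = (AP² + AU² - PU²) / (2·AP·AU)
  ∠PAU = 51.75°

Step 5: From UA = 7, UC = 24, AC = 25, by the inverse law of cosines:
  cos(∠AUC) = (UA² + UC² - AC²) / (2·UA·UC)
  ∠AUC = 90°

Step 6: From UA = 7, UP = 12, AP = 15, by the inverse law of cosines:
  cos(∠AUP) = (UA² + UP² - AP²) / (2·UA·UP)
  ∠AUP = 100.98°

Step 7: From PA = 15, PU = 12, AU = 7, by the inverse law of cosines:
  cos(∠APU) = (PA² + PU² - AU²) / (2·PA·PU)
  ∠APU = 27.27°

Step 8: From UA = 7, UQ = 12.56, AQ = 6, by the inverse law of cosines:
  cos(∠AUQ) = (UA² + UQ² - AQ²) / (2·UA·UQ)
  ∠AUQ = 13.82°

Step 9: From QA = 6, QU = 12.56, AU = 7, by the inverse law of cosines:
  cos(∠AQU) = (QA² + QU² - AU²) / (2·QA·QU)
  ∠AQU = 16.18°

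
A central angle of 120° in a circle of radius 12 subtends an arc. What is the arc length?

The full circumference is 2πr = 2π(12) = 24*pi.
The arc spans 120° out of 360°, which is a fraction of 1/3.
Arc length = 24*pi × 1/3 = 8*pi.

8*pi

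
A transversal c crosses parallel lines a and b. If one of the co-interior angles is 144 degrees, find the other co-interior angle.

Co-interior angles sum to 180: 180 - 144 = 36 degrees.

36 degrees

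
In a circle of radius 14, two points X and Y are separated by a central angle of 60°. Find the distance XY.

Drop a perpendicular from the center to the chord, bisecting both the chord and the central angle.
Each half-chord = r sin(θ/2) = 14 sin(30°).
The full chord = 2 × 14 × sin(30°) = 14.

14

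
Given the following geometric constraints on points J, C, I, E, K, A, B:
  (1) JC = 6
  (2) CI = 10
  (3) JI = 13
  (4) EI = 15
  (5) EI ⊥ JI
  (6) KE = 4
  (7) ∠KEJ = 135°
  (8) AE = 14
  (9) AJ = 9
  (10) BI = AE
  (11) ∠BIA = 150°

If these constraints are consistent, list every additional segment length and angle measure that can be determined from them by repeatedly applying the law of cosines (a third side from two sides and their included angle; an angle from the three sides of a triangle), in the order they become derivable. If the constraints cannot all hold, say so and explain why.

The constraints are consistent. Derivable facts, in order:
After 1 step:
- JE ≈ 19.85
- ∠CIJ = 26.34°
- ∠CJI = 47.7°
- ∠ICJ = 105.96°
After 2 steps:
- JK ≈ 22.85
- ∠AEJ = 23.68°
- ∠AJE = 38.66°
- ∠EAJ = 117.66°
- ∠EJI = 49.09°
- ∠IEJ = 40.91°
After 3 steps:
- ∠EJK = 7.11°
- ∠EKJ = 37.89°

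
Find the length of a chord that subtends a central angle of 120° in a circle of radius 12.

Chord length = 2r sin(θ/2)
= 2 × 12 × sin(120°/2)
= 2 × 12 × sin(60°)
= 12*sqrt(3)

12*sqrt(3)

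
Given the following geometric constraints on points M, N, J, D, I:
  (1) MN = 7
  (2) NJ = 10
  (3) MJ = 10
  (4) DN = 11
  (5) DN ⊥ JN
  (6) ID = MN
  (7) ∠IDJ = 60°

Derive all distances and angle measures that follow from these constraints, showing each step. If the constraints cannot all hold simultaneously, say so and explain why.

The constraints are consistent.

From the given relations:
  ID = MN = 7

Step 1: From JN = 10, ND = 11, and ∠JND = 90°, by the law of cosines:
  JD² = JN² + ND² - 2·JN·ND·cos(90°) = 100 + 121 - 0 = 221
  JD ≈ 14.87

Step 2: From MJ = 10, MN = 7, JN = 10, by the inverse law of cosines:
  cos(∠JMN) = (MJ² + MN² - JN²) / (2·MJ·MN)
  ∠JMN = 69.51°

Step 3: From NJ = 10, NM = 7, JM = 10, by the inverse law of cosines:
  cos(∠JNM) = (NJ² + NM² - JM²) / (2·NJ·NM)
  ∠JNM = 69.51°

Step 4: From JM = 10, JN = 10, MN = 7, by the inverse law of cosines:
  cos(∠MJN) = (JM² + JN² - MN²) / (2·JM·JN)
  ∠MJN = 40.97°

Step 5: From JD = 14.87, DI = 7, and ∠JDI = 60°, by the law of cosines:
  JI² = JD² + DI² - 2·JD·DI·cos(60°) = 221 + 49 - 104.1 = 165.9
  JI ≈ 12.88

Step 6: From JD = 14.87, JN = 10, DN = 11, by the inverse law of cosines:
  cos(∠DJN) = (JD² + JN² - DN²) / (2·JD·JN)
  ∠DJN = 47.73°

Step 7: From DJ = 14.87, DN = 11, JN = 10, by the inverse law of cosines:
  cos(∠JDN) = (DJ² + DN² - JN²) / (2·DJ·DN)
  ∠JDN = 42.27°

Step 8: From JD = 14.87, JI = 12.88, DI = 7, by the inverse law of cosines:
  cos(∠DJI) = (JD² + JI² - DI²) / (2·JD·JI)
  ∠DJI = 28.07°

Step 9: From ID = 7, IJ = 12.88, DJ = 14.87, by the inverse law of cosines:
  cos(∠DIJ) = (ID² + IJ² - DJ²) / (2·ID·IJ)
  ∠DIJ = 91.93°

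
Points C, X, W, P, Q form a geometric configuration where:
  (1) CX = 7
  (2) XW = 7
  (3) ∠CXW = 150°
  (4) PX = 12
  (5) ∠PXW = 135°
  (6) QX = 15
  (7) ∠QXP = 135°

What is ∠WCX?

Step 1: By the law of cosines on triangle CXW: CW² = 7² + 7² − 2·7·7·cos(150°) = 182.87, so CW ≈ 13.52.
Step 2: By the inverse law of cosines on triangle WCX: cos(∠WCX) = (13.52² + 7² − 7²) / (2·13.52·7) = 182.87/189.32 = 0.9659, so ∠WCX = 15°.

Therefore, the measure of angle ∠WCX = 15°.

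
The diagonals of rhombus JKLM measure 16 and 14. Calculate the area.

Area = (16 * 14) / 2 = 224 / 2 = 112

112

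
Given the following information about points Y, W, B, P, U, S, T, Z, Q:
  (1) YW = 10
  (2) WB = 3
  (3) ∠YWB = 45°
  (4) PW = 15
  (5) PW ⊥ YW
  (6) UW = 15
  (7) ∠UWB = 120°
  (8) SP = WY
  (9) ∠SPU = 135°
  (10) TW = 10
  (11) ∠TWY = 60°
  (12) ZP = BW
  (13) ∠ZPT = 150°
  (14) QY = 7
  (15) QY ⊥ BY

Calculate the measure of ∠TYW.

Step 1: By the law of cosines on triangle YWT: YT² = 10² + 10² − 2·10·10·cos(60°) = 100, so YT = 10.
Step 2: By the inverse law of cosines on triangle TYW: cos(∠TYW) = (10² + 10² − 10²) / (2·10·10) = 100/200 = 0.5, so ∠TYW = 60°.

Therefore, the measure of angle ∠TYW = 60°.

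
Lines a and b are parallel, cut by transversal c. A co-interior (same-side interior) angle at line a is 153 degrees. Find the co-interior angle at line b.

Co-interior (same-side interior) angles are between the parallel lines on the same side of the transversal.
Unlike corresponding or alternate interior angles, they are supplementary rather than equal.
So the angle = 180 - 153 = 27 degrees.

27 degrees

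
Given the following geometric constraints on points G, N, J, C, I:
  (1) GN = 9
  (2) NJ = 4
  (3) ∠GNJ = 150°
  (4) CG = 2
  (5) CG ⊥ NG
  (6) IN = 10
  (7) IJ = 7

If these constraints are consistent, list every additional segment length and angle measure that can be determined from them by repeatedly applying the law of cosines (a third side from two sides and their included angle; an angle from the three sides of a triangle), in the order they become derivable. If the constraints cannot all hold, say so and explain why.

The constraints are consistent. Derivable facts, in order:
After 1 step:
- GJ ≈ 12.62
- NC = √85
- ∠IJN = 128.68°
- ∠INJ = 33.12°
- ∠JIN = 18.19°
After 2 steps:
- ∠CNG = 12.53°
- ∠GCN = 77.47°
- ∠GJN = 20.88°
- ∠JGN = 9.12°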